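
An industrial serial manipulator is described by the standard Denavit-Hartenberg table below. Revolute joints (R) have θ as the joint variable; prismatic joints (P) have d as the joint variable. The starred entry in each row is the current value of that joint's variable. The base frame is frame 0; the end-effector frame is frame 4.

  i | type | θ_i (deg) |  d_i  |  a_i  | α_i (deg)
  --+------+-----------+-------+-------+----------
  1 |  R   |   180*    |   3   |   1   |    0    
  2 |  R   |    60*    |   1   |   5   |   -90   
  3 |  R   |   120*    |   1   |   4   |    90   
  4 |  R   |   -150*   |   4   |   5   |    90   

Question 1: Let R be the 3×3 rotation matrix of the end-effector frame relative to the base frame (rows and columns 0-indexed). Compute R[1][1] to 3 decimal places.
-0.750

End-effector y-axis (col 1 of R) = (-0.4330,-0.7500,-0.5000)
R[1][1] = -0.7500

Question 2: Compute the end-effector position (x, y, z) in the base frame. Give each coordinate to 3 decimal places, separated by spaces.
-6.614 -6.723 2.286

after link 1: o_1 = (-1.0000, 0.0000, 3.0000)
after link 2: o_2 = (-3.5000, -4.3301, 4.0000)
after link 3: o_3 = (-1.6340, -3.0981, 0.5359)
after link 4: o_4 = (-6.6136, -6.7231, 2.2859)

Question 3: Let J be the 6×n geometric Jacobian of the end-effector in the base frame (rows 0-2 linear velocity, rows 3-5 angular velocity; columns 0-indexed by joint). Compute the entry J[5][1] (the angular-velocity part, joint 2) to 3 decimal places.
axis z_1 = (0.0000,0.0000,1.0000); lever o_n−o_1 = (-5.6136,-6.7231,-0.7141)
cross product → J_v[:, 1] = (6.7231,-5.6136,0.0000)
J_ω[:, 1] = z_1
entry J[5][1] = 1.0000

1.000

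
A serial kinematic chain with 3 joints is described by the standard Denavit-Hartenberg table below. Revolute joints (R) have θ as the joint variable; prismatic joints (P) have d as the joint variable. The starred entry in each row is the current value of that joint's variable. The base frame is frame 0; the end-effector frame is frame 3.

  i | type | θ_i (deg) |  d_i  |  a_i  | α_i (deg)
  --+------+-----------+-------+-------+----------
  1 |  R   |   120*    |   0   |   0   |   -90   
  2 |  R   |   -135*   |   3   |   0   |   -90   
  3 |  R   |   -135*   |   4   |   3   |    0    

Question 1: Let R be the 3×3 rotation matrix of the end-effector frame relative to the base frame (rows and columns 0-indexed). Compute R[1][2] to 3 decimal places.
End-effector z-axis (col 2 of R) = (-0.3536,0.6124,0.7071)
R[1][2] = 0.6124

0.612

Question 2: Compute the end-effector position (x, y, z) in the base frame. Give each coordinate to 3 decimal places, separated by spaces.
-6.599 1.188 1.328

after link 1: o_1 = (0.0000, 0.0000, 0.0000)
after link 2: o_2 = (-2.5981, -1.5000, 0.0000)
after link 3: o_3 = (-6.5994, 1.1879, 1.3284)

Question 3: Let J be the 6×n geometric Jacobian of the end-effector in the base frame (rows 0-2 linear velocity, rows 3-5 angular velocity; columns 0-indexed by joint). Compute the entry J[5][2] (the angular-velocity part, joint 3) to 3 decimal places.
axis z_2 = (-0.3536,0.6124,0.7071); lever o_n−o_2 = (-4.0013,2.6879,1.3284)
cross product → J_v[:, 2] = (-1.0871,-2.3597,1.5000)
J_ω[:, 2] = z_2
entry J[5][2] = 0.7071

0.707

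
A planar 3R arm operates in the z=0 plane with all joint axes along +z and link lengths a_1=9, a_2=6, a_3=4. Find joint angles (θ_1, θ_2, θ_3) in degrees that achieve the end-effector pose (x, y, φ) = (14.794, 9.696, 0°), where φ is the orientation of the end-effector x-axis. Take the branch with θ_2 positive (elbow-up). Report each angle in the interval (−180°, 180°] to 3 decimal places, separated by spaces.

wrist centre = target − a_3·(cos φ, sin φ) = (10.7940, 9.6960)
cos θ_2 = (210.5229−9²−6²)/(2·9·6) = 0.8660; θ_2 = 30.0084° (elbow-up)
β = atan2(9.6960,10.7940) = 41.9326°; ψ = atan2(3.0008,14.1957) = 11.9358°
θ_1 = β − ψ = 29.9969°
θ_3 = φ − θ_1 − θ_2 = -60.0052° (wrapped to (-180°,180°])

29.997 30.008 -60.005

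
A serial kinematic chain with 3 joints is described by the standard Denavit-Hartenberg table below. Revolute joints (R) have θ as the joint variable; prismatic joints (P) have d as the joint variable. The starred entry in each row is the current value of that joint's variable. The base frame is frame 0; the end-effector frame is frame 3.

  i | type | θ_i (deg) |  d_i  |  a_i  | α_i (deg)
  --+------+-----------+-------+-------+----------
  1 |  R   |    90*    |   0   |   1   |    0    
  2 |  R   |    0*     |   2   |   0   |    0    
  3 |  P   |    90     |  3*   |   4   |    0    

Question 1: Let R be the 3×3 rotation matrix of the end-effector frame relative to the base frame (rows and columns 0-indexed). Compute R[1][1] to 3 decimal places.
-1.000

End-effector y-axis (col 1 of R) = (-0.0000,-1.0000,0.0000)
R[1][1] = -1.0000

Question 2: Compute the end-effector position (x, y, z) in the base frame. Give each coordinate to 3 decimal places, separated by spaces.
-4.000 1.000 5.000

after link 1: o_1 = (0.0000, 1.0000, 0.0000)
after link 2: o_2 = (0.0000, 1.0000, 2.0000)
after link 3: o_3 = (-4.0000, 1.0000, 5.0000)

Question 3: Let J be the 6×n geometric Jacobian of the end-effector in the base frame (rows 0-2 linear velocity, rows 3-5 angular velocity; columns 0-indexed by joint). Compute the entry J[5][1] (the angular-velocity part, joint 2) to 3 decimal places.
1.000

axis z_1 = (0.0000,0.0000,1.0000); lever o_n−o_1 = (-4.0000,0.0000,5.0000)
cross product → J_v[:, 1] = (-0.0000,-4.0000,0.0000)
J_ω[:, 1] = z_1
entry J[5][1] = 1.0000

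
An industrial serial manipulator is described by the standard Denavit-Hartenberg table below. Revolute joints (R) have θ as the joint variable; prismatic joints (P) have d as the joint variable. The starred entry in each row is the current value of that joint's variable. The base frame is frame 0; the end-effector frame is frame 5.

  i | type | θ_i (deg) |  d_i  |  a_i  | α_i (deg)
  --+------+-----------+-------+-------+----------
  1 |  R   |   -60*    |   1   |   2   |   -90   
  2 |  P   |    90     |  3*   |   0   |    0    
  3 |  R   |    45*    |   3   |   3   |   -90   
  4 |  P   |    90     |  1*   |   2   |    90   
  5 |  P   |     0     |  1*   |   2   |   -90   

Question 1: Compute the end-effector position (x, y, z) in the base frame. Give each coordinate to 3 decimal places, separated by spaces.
after link 1: o_1 = (1.0000, -1.7321, 1.0000)
after link 2: o_2 = (3.5981, -0.2321, 1.0000)
after link 3: o_3 = (5.1355, 3.1051, -1.1213)
after link 4: o_4 = (3.0499, 2.7174, -0.4142)
after link 5: o_5 = (0.9643, 2.3298, -1.1213)

0.964 2.330 -1.121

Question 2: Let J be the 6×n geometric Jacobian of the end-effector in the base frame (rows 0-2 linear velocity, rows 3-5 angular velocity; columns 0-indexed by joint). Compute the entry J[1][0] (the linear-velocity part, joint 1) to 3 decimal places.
axis z_0 = ẑ; lever o_n−o_0 = (0.9643,2.3298,-1.1213)
cross product → J_v[:, 0] = (-2.3298,0.9643,0.0000)
J_ω[:, 0] = z_0
entry J[1][0] = 0.9643

0.964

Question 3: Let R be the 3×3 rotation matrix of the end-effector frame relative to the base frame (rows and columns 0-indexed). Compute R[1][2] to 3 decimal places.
End-effector z-axis (col 2 of R) = (-0.3536,0.6124,0.7071)
R[1][2] = 0.6124

0.612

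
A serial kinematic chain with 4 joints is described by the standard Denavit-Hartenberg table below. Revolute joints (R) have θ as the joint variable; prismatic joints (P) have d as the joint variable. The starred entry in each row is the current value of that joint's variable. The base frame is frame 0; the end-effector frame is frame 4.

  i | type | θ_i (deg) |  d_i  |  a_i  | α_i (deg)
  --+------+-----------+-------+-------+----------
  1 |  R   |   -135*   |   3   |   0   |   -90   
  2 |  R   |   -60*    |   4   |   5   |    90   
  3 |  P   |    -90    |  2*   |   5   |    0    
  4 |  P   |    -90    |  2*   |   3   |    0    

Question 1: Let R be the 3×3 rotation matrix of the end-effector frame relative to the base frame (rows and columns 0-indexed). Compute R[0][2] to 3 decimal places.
0.612

End-effector z-axis (col 2 of R) = (0.6124,0.6124,0.5000)
R[0][2] = 0.6124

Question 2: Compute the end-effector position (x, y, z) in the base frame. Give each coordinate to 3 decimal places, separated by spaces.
after link 1: o_1 = (0.0000, 0.0000, 3.0000)
after link 2: o_2 = (1.0607, -4.5962, 7.3301)
after link 3: o_3 = (-1.2501, 0.1641, 8.3301)
after link 4: o_4 = (1.0353, 2.4495, 6.7321)

1.035 2.449 6.732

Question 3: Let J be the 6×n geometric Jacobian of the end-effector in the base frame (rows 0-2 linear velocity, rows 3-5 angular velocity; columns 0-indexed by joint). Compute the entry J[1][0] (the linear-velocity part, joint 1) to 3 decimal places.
axis z_0 = ẑ; lever o_n−o_0 = (1.0353,2.4495,6.7321)
cross product → J_v[:, 0] = (-2.4495,1.0353,0.0000)
J_ω[:, 0] = z_0
entry J[1][0] = 1.0353

1.035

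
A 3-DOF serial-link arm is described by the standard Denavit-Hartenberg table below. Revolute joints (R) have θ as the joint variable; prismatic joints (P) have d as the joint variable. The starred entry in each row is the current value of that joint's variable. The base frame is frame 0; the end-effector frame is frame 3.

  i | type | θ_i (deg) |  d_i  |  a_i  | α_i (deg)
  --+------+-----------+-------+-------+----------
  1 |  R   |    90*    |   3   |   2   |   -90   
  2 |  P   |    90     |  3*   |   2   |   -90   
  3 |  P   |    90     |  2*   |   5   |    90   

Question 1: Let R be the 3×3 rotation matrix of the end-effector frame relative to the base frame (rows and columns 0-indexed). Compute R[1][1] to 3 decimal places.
End-effector y-axis (col 1 of R) = (-0.0000,-1.0000,-0.0000)
R[1][1] = -1.0000

-1.000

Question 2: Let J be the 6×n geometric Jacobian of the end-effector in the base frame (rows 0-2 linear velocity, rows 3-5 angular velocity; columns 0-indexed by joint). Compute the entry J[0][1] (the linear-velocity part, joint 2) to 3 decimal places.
prismatic axis z_1 = (-1.0000,0.0000,0.0000)
J_v[:, 1] = z_1; J_ω[:, 1] = (0,0,0)
entry J[0][1] = -1.0000

-1.000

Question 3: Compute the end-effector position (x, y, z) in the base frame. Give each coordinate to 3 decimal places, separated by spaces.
after link 1: o_1 = (0.0000, 2.0000, 3.0000)
after link 2: o_2 = (-3.0000, 2.0000, 1.0000)
after link 3: o_3 = (2.0000, -0.0000, 1.0000)

2.000 -0.000 1.000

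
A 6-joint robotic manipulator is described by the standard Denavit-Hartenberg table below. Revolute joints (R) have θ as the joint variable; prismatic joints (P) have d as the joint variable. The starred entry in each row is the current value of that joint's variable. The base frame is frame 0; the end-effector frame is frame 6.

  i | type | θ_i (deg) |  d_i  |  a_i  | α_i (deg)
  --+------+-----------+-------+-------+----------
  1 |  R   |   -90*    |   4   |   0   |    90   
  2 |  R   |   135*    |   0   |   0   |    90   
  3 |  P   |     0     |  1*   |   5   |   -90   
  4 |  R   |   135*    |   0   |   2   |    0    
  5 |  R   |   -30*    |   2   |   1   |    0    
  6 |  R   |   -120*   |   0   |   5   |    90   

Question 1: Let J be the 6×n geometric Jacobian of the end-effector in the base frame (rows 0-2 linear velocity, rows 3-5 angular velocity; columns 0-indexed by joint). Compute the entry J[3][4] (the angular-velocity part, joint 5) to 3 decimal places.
-1.000

axis z_4 = (-1.0000,-0.0000,0.0000); lever o_n−o_4 = (-2.0000,3.0000,3.4641)
cross product → J_v[:, 4] = (-0.0000,3.4641,-3.0000)
J_ω[:, 4] = z_4
entry J[3][4] = -1.0000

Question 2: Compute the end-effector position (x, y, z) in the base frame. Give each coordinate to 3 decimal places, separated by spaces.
-2.000 5.828 9.707

after link 1: o_1 = (0.0000, 0.0000, 4.0000)
after link 2: o_2 = (0.0000, 0.0000, 4.0000)
after link 3: o_3 = (0.0000, 2.8284, 8.2426)
after link 4: o_4 = (-0.0000, 2.8284, 6.2426)
after link 5: o_5 = (-2.0000, 3.3284, 5.3766)
after link 6: o_6 = (-2.0000, 5.8284, 9.7067)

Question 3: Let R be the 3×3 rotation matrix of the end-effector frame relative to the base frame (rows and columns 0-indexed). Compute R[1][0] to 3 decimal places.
End-effector x-axis (col 0 of R) = (0.0000,0.5000,0.8660)
R[1][0] = 0.5000

0.500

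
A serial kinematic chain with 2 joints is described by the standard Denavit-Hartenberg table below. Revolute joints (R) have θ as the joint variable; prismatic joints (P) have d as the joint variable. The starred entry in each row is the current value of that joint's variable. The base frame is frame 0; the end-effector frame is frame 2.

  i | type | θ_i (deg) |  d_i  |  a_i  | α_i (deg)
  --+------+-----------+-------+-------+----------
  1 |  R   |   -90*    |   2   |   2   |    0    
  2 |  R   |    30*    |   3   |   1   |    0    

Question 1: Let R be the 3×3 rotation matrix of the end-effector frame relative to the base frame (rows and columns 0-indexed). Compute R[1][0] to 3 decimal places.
-0.866

End-effector x-axis (col 0 of R) = (0.5000,-0.8660,0.0000)
R[1][0] = -0.8660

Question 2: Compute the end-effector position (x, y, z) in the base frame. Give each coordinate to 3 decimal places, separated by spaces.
after link 1: o_1 = (0.0000, -2.0000, 2.0000)
after link 2: o_2 = (0.5000, -2.8660, 5.0000)

0.500 -2.866 5.000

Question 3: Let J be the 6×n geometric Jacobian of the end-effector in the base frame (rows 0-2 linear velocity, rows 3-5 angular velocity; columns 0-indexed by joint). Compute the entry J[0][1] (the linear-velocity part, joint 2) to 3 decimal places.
0.866

axis z_1 = (0.0000,0.0000,1.0000); lever o_n−o_1 = (0.5000,-0.8660,3.0000)
cross product → J_v[:, 1] = (0.8660,0.5000,-0.0000)
J_ω[:, 1] = z_1
entry J[0][1] = 0.8660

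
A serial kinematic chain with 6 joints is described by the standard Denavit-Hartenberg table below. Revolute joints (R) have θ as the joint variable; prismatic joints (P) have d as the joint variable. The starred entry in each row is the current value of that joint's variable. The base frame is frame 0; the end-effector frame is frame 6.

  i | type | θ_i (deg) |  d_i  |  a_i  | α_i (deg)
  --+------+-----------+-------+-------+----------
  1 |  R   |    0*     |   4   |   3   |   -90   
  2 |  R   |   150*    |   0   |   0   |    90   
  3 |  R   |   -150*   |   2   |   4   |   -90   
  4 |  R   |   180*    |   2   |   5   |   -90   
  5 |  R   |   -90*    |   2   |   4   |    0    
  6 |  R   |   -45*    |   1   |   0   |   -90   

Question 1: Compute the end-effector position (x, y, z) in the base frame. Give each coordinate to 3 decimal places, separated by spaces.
after link 1: o_1 = (3.0000, 0.0000, 4.0000)
after link 2: o_2 = (3.0000, 0.0000, 4.0000)
after link 3: o_3 = (7.0000, -2.0000, 4.0000)
after link 4: o_4 = (2.3840, -1.2321, 1.3349)
after link 5: o_5 = (1.6519, -4.6962, -1.3971)
after link 6: o_6 = (2.1519, -4.6962, -2.2631)

2.152 -4.696 -2.263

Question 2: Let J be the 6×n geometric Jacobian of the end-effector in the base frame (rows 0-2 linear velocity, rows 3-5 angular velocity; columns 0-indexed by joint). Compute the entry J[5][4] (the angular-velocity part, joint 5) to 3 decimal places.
-0.866

axis z_4 = (0.5000,0.0000,-0.8660); lever o_n−o_4 = (-0.2321,-3.4641,-3.5981)
cross product → J_v[:, 4] = (-3.0000,2.0000,-1.7321)
J_ω[:, 4] = z_4
entry J[5][4] = -0.8660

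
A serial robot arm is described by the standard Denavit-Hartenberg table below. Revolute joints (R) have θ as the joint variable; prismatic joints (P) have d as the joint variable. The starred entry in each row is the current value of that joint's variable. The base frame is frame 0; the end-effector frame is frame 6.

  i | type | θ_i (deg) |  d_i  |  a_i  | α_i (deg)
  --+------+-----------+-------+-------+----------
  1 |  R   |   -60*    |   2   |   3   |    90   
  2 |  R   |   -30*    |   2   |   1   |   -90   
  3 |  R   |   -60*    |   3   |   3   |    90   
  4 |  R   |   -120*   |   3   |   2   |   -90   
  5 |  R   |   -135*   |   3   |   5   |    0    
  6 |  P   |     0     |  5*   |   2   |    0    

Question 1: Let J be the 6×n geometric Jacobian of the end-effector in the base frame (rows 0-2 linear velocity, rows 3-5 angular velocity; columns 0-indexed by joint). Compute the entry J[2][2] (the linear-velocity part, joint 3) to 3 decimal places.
-6.925

axis z_2 = (0.2500,-0.4330,0.8660); lever o_n−o_2 = (-12.1183,-6.7109,1.9379)
cross product → J_v[:, 2] = (4.9727,-10.9792,-6.9251)
J_ω[:, 2] = z_2
entry J[2][2] = -6.9251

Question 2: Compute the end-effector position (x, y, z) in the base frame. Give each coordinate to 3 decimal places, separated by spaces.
-11.917 -11.059 3.438

after link 1: o_1 = (1.5000, -2.5981, 2.0000)
after link 2: o_2 = (0.2010, -4.3481, 1.5000)
after link 3: o_3 = (-0.6495, -8.0712, 3.3481)
after link 4: o_4 = (-2.9731, -5.3146, 3.3971)
after link 5: o_5 = (-7.7685, -8.1060, 5.1892)
after link 6: o_6 = (-11.9174, -11.0590, 3.4379)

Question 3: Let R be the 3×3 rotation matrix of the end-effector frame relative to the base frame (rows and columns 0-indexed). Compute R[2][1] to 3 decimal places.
End-effector y-axis (col 1 of R) = (-0.5358,0.8333,-0.1358)
R[2][1] = -0.1358

-0.136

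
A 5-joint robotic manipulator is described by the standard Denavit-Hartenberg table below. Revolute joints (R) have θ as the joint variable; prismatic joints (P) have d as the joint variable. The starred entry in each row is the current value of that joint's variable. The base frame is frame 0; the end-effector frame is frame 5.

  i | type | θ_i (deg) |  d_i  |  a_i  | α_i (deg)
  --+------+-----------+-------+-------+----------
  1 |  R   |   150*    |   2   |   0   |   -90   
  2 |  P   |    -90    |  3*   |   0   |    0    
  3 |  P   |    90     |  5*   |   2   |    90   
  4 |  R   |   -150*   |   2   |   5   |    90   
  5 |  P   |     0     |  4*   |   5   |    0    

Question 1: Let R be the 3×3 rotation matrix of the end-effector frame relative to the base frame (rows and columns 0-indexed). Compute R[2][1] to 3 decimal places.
End-effector y-axis (col 1 of R) = (0.0000,0.0000,1.0000)
R[2][1] = 1.0000

1.000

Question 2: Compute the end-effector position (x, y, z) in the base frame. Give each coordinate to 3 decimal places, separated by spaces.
after link 1: o_1 = (0.0000, 0.0000, 2.0000)
after link 2: o_2 = (-1.5000, -2.5981, 2.0000)
after link 3: o_3 = (-5.7321, -5.9282, 2.0000)
after link 4: o_4 = (-0.7321, -5.9282, 4.0000)
after link 5: o_5 = (4.2679, -9.9282, 4.0000)

4.268 -9.928 4.000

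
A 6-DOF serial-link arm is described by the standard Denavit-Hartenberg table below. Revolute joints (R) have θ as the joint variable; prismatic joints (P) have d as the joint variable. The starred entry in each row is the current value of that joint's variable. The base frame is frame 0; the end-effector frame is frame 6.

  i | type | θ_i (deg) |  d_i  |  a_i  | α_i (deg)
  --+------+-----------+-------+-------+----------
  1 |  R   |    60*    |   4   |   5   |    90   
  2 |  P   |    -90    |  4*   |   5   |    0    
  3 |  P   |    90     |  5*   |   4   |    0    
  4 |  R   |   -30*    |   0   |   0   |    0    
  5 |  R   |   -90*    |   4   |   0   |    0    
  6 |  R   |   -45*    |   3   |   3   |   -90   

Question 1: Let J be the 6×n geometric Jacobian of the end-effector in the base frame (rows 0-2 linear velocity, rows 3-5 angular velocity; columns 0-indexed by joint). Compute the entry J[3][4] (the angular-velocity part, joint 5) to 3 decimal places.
axis z_4 = (0.8660,-0.5000,0.0000); lever o_n−o_4 = (4.6133,-6.0095,-0.7765)
cross product → J_v[:, 4] = (0.3882,0.6724,-2.8978)
J_ω[:, 4] = z_4
entry J[3][4] = 0.8660

0.866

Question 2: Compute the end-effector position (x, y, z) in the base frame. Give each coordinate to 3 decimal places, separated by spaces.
after link 1: o_1 = (2.5000, 4.3301, 4.0000)
after link 2: o_2 = (5.9641, 2.3301, -1.0000)
after link 3: o_3 = (12.2942, 3.2942, -1.0000)
after link 4: o_4 = (12.2942, 3.2942, -1.0000)
after link 5: o_5 = (15.7583, 1.2942, -1.0000)
after link 6: o_6 = (16.9075, -2.7153, -1.7765)

16.908 -2.715 -1.776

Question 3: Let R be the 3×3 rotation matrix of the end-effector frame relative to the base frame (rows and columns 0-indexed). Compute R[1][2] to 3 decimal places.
End-effector z-axis (col 2 of R) = (0.1294,0.2241,-0.9659)
R[1][2] = 0.2241

0.224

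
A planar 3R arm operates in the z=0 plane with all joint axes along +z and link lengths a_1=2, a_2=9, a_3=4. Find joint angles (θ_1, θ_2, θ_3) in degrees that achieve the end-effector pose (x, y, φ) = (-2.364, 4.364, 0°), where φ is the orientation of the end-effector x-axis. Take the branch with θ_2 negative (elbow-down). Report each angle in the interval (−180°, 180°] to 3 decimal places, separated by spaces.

-90.002 -134.998 -135.000

wrist centre = target − a_3·(cos φ, sin φ) = (-6.3640, 4.3640)
cos θ_2 = (59.5450−2²−9²)/(2·2·9) = -0.7071; θ_2 = -134.9981° (elbow-down)
β = atan2(4.3640,-6.3640) = 145.5603°; ψ = atan2(-6.3642,-4.3638) = -124.4375°
θ_1 = β − ψ = 269.9978°
θ_3 = φ − θ_1 − θ_2 = -134.9996° (wrapped to (-180°,180°])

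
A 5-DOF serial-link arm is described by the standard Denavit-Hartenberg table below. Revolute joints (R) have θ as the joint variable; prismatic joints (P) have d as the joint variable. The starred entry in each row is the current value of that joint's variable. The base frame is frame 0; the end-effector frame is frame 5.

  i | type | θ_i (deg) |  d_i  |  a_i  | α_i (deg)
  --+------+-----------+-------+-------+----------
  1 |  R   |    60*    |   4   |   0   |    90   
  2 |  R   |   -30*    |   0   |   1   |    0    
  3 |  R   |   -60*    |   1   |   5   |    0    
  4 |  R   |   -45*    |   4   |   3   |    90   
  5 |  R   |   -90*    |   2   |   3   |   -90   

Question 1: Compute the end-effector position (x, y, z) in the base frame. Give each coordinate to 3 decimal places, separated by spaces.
after link 1: o_1 = (0.0000, 0.0000, 4.0000)
after link 2: o_2 = (0.4330, 0.7500, 3.5000)
after link 3: o_3 = (1.2990, 0.2500, -1.5000)
after link 4: o_4 = (3.7025, -3.5871, -3.6213)
after link 5: o_5 = (0.3973, -3.3119, -2.2071)

0.397 -3.312 -2.207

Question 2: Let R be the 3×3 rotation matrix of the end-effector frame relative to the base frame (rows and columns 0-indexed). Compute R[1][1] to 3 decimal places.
0.612

End-effector y-axis (col 1 of R) = (0.3536,0.6124,-0.7071)
R[1][1] = 0.6124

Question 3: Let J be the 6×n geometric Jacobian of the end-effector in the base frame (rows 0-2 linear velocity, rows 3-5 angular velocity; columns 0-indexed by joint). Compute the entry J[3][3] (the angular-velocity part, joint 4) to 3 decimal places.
0.866

axis z_3 = (0.8660,-0.5000,0.0000); lever o_n−o_3 = (-0.9017,-3.5619,-0.7071)
cross product → J_v[:, 3] = (0.3536,0.6124,-3.5355)
J_ω[:, 3] = z_3
entry J[3][3] = 0.8660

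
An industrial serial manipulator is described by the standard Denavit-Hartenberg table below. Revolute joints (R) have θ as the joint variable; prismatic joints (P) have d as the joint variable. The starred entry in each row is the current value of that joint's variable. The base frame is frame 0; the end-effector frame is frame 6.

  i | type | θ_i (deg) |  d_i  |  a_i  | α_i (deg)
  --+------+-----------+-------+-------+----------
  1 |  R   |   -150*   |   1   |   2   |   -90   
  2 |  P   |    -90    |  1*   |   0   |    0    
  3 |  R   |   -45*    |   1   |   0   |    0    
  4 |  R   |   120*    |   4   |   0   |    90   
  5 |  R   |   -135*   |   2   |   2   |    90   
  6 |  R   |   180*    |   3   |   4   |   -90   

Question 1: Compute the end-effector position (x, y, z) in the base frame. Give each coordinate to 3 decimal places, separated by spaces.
after link 1: o_1 = (-1.7321, -1.0000, 1.0000)
after link 2: o_2 = (-1.2321, -1.8660, 1.0000)
after link 3: o_3 = (-0.7321, -2.7321, 1.0000)
after link 4: o_4 = (1.2679, -6.1962, 1.0000)
after link 5: o_5 = (2.1921, -4.0296, 2.5658)
after link 6: o_6 = (4.0755, -8.6577, 2.7488)

4.076 -8.658 2.749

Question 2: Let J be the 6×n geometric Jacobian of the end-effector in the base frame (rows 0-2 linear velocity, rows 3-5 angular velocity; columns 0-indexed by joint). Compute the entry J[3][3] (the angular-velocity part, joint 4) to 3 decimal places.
0.500

axis z_3 = (0.5000,-0.8660,0.0000); lever o_n−o_3 = (4.8076,-5.9256,1.7488)
cross product → J_v[:, 3] = (-1.5145,-0.8744,1.2007)
J_ω[:, 3] = z_3
entry J[3][3] = 0.5000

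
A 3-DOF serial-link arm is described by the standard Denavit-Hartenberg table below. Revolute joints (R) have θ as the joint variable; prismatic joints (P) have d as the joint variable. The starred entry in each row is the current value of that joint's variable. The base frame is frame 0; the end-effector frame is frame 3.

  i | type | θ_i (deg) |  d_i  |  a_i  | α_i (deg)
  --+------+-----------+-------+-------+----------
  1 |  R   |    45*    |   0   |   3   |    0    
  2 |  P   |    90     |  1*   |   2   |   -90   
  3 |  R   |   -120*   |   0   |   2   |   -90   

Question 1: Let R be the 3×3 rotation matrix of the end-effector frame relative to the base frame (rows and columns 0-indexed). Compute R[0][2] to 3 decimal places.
End-effector z-axis (col 2 of R) = (-0.6124,0.6124,0.5000)
R[0][2] = -0.6124

-0.612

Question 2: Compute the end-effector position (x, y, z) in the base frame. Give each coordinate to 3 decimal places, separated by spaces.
1.414 2.828 2.732

after link 1: o_1 = (2.1213, 2.1213, 0.0000)
after link 2: o_2 = (0.7071, 3.5355, 1.0000)
after link 3: o_3 = (1.4142, 2.8284, 2.7321)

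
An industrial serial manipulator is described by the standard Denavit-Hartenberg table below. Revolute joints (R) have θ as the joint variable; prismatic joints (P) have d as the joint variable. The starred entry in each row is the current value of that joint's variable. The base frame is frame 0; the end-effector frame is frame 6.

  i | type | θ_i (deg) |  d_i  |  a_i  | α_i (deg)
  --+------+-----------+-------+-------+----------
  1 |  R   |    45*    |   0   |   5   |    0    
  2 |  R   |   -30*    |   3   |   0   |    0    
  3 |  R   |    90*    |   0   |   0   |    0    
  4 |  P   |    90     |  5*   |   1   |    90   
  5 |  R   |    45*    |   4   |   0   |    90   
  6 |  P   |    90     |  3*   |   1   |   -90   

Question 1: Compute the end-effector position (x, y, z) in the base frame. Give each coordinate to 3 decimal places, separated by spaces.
-0.774 7.557 5.879

after link 1: o_1 = (3.5355, 3.5355, 0.0000)
after link 2: o_2 = (3.5355, 3.5355, 3.0000)
after link 3: o_3 = (3.5355, 3.5355, 3.0000)
after link 4: o_4 = (2.5696, 3.2767, 8.0000)
after link 5: o_5 = (1.5343, 7.1404, 8.0000)
after link 6: o_6 = (-0.7735, 7.5573, 5.8787)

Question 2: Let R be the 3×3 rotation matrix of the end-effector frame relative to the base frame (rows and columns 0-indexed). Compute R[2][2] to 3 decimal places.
-0.707

End-effector z-axis (col 2 of R) = (0.6830,0.1830,-0.7071)
R[2][2] = -0.7071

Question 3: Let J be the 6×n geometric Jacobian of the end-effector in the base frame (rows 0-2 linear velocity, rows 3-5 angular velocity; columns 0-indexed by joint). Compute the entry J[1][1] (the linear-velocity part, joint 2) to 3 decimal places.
axis z_1 = (0.0000,0.0000,1.0000); lever o_n−o_1 = (-4.3091,4.0218,5.8787)
cross product → J_v[:, 1] = (-4.0218,-4.3091,0.0000)
J_ω[:, 1] = z_1
entry J[1][1] = -4.3091

-4.309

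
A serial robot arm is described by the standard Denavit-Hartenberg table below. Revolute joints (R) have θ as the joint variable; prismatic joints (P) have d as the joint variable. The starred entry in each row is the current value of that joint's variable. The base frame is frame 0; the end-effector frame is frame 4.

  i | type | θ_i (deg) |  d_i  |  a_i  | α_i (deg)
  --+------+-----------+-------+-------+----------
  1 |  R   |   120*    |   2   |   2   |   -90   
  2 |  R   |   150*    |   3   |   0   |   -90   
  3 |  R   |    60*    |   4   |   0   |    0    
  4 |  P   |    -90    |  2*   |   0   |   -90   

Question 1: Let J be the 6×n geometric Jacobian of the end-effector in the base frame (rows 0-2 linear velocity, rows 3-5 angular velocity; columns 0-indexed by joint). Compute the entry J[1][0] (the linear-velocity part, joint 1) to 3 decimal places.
axis z_0 = ẑ; lever o_n−o_0 = (-2.0981,-2.3660,7.1962)
cross product → J_v[:, 0] = (2.3660,-2.0981,0.0000)
J_ω[:, 0] = z_0
entry J[1][0] = -2.0981

-2.098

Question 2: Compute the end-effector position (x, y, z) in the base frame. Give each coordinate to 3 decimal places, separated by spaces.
-2.098 -2.366 7.196

after link 1: o_1 = (-1.0000, 1.7321, 2.0000)
after link 2: o_2 = (-3.5981, 0.2321, 2.0000)
after link 3: o_3 = (-2.5981, -1.5000, 5.4641)
after link 4: o_4 = (-2.0981, -2.3660, 7.1962)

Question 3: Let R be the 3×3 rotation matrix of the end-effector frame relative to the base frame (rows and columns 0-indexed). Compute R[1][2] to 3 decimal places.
0.058

End-effector z-axis (col 2 of R) = (0.9665,0.0580,-0.2500)
R[1][2] = 0.0580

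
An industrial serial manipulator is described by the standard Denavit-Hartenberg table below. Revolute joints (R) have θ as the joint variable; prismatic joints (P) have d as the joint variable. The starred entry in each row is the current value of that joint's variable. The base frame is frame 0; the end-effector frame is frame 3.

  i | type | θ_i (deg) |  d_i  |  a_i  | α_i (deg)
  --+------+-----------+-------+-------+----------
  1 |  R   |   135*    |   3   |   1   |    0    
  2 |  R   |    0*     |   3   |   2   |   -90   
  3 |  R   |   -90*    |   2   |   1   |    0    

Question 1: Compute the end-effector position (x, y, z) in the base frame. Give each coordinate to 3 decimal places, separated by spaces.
after link 1: o_1 = (-0.7071, 0.7071, 3.0000)
after link 2: o_2 = (-2.1213, 2.1213, 6.0000)
after link 3: o_3 = (-3.5355, 0.7071, 7.0000)

-3.536 0.707 7.000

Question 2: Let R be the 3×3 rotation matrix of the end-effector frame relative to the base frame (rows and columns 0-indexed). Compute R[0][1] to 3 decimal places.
-0.707

End-effector y-axis (col 1 of R) = (-0.7071,0.7071,-0.0000)
R[0][1] = -0.7071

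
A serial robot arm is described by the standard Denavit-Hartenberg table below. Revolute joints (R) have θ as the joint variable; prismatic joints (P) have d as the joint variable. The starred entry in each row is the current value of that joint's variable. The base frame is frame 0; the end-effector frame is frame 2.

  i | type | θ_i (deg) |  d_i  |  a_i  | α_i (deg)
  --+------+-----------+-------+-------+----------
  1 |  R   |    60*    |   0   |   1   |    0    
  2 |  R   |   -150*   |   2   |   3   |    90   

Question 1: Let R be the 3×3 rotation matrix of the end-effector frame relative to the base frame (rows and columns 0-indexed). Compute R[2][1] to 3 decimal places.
1.000

End-effector y-axis (col 1 of R) = (0.0000,-0.0000,1.0000)
R[2][1] = 1.0000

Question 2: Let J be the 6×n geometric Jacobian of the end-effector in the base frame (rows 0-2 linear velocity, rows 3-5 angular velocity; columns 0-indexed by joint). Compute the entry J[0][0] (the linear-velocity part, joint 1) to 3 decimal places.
2.134

axis z_0 = ẑ; lever o_n−o_0 = (0.5000,-2.1340,2.0000)
cross product → J_v[:, 0] = (2.1340,0.5000,-0.0000)
J_ω[:, 0] = z_0
entry J[0][0] = 2.1340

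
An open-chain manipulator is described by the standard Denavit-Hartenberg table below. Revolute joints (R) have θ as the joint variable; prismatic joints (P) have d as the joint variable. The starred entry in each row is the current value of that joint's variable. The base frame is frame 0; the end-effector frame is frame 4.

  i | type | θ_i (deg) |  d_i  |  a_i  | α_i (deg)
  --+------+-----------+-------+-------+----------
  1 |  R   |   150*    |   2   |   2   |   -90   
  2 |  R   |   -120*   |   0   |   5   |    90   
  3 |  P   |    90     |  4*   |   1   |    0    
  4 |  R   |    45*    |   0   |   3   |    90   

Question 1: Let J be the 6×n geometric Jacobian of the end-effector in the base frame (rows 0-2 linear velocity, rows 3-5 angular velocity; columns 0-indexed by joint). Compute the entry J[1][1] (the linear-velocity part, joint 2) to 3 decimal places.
0.247

axis z_1 = (-0.5000,-0.8660,0.0000); lever o_n−o_1 = (2.6858,-5.1549,0.4930)
cross product → J_v[:, 1] = (-0.4270,0.2465,4.9034)
J_ω[:, 1] = z_1
entry J[1][1] = 0.2465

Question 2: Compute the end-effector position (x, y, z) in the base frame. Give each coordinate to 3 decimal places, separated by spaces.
0.954 -4.155 2.493

after link 1: o_1 = (-1.7321, 1.0000, 2.0000)
after link 2: o_2 = (0.4330, -0.2500, 6.3301)
after link 3: o_3 = (2.9330, -2.8481, 4.3301)
after link 4: o_4 = (0.9538, -4.1549, 2.4930)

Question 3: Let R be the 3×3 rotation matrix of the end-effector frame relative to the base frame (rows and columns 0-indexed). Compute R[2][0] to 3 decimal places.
End-effector x-axis (col 0 of R) = (-0.6597,-0.4356,-0.6124)
R[2][0] = -0.6124

-0.612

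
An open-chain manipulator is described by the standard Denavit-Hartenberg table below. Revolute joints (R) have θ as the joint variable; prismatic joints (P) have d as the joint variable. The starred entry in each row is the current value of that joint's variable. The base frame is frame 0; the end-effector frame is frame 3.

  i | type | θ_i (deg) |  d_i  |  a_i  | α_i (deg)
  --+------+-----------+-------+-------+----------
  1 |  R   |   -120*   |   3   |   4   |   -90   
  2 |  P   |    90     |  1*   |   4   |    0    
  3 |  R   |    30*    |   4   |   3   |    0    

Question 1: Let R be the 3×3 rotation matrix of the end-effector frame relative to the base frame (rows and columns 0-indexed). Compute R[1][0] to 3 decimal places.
0.433

End-effector x-axis (col 0 of R) = (0.2500,0.4330,-0.8660)
R[1][0] = 0.4330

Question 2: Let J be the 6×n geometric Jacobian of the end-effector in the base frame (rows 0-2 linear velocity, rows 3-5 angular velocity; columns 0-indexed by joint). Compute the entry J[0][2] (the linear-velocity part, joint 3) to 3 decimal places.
axis z_2 = (0.8660,-0.5000,0.0000); lever o_n−o_2 = (4.2141,-0.7010,-2.5981)
cross product → J_v[:, 2] = (1.2990,2.2500,1.5000)
J_ω[:, 2] = z_2
entry J[0][2] = 1.2990

1.299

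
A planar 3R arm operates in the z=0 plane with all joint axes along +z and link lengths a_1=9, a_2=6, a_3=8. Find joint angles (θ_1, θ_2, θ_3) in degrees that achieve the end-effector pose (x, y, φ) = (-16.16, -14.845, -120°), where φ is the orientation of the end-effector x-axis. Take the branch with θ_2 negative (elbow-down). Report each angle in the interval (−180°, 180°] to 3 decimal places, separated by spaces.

wrist centre = target − a_3·(cos φ, sin φ) = (-12.1600, -7.9168)
cos θ_2 = (210.5413−9²−6²)/(2·9·6) = 0.8661; θ_2 = -29.9888° (elbow-down)
β = atan2(-7.9168,-12.1600) = -146.9338°; ψ = atan2(-2.9990,14.1967) = -11.9281°
θ_1 = β − ψ = -135.0057°
θ_3 = φ − θ_1 − θ_2 = 44.9945° (wrapped to (-180°,180°])

-135.006 -29.989 44.995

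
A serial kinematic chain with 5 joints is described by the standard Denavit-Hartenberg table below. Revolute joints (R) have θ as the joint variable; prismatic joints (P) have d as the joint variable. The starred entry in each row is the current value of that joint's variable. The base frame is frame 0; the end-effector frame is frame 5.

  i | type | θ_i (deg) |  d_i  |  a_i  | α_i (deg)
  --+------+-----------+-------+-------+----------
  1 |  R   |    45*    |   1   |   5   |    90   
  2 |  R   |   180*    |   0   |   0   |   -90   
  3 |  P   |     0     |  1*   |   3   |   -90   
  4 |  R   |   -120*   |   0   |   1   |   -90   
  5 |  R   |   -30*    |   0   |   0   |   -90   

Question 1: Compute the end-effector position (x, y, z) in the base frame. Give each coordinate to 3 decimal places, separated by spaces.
1.768 1.768 -0.866

after link 1: o_1 = (3.5355, 3.5355, 1.0000)
after link 2: o_2 = (3.5355, 3.5355, 1.0000)
after link 3: o_3 = (1.4142, 1.4142, 0.0000)
after link 4: o_4 = (1.7678, 1.7678, -0.8660)
after link 5: o_5 = (1.7678, 1.7678, -0.8660)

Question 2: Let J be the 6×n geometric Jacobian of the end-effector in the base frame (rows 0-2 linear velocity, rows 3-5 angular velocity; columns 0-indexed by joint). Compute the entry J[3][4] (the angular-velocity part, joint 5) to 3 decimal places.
axis z_4 = (-0.6124,-0.6124,-0.5000); lever o_n−o_4 = (0.0000,0.0000,0.0000)
cross product → J_v[:, 4] = (0.0000,0.0000,0.0000)
J_ω[:, 4] = z_4
entry J[3][4] = -0.6124

-0.612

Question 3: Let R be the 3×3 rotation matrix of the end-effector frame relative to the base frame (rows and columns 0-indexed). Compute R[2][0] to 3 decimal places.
End-effector x-axis (col 0 of R) = (-0.0474,0.6597,-0.7500)
R[2][0] = -0.7500

-0.750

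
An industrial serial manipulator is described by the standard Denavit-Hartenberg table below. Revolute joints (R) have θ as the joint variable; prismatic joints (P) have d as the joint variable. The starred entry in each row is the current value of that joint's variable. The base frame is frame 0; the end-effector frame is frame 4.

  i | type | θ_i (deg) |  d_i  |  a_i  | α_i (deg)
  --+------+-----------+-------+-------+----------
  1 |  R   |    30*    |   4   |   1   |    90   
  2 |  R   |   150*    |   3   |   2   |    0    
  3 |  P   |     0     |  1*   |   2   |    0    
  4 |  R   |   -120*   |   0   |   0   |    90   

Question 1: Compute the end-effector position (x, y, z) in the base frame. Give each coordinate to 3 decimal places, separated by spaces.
-0.134 -4.696 6.000

after link 1: o_1 = (0.8660, 0.5000, 4.0000)
after link 2: o_2 = (0.8660, -2.9641, 5.0000)
after link 3: o_3 = (-0.1340, -4.6962, 6.0000)
after link 4: o_4 = (-0.1340, -4.6962, 6.0000)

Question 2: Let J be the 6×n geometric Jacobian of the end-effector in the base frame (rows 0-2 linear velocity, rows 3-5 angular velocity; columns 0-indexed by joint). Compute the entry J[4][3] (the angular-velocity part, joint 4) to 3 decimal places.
-0.866

axis z_3 = (0.5000,-0.8660,0.0000); lever o_n−o_3 = (0.0000,0.0000,0.0000)
cross product → J_v[:, 3] = (-0.0000,0.0000,0.0000)
J_ω[:, 3] = z_3
entry J[4][3] = -0.8660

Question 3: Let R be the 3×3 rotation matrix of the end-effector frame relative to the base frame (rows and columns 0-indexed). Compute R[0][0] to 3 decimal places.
0.750

End-effector x-axis (col 0 of R) = (0.7500,0.4330,0.5000)
R[0][0] = 0.7500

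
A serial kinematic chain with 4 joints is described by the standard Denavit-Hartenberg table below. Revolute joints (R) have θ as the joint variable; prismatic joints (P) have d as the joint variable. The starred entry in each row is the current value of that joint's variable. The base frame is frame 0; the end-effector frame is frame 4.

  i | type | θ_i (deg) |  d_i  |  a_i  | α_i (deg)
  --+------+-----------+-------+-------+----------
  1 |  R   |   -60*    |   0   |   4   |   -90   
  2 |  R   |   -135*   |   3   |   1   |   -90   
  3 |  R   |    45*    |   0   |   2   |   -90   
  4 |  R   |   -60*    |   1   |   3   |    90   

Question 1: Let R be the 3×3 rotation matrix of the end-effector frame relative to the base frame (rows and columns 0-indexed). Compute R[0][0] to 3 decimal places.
End-effector x-axis (col 0 of R) = (-0.1250,-0.4906,0.8624)
R[0][0] = -0.1250

-0.125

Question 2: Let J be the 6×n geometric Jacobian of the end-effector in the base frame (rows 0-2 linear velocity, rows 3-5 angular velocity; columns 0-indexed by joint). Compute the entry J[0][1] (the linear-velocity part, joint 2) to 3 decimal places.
1.897

axis z_1 = (0.8660,0.5000,0.0000); lever o_n−o_1 = (-0.2176,0.0129,3.7942)
cross product → J_v[:, 1] = (1.8971,-3.2859,0.1200)
J_ω[:, 1] = z_1
entry J[0][1] = 1.8971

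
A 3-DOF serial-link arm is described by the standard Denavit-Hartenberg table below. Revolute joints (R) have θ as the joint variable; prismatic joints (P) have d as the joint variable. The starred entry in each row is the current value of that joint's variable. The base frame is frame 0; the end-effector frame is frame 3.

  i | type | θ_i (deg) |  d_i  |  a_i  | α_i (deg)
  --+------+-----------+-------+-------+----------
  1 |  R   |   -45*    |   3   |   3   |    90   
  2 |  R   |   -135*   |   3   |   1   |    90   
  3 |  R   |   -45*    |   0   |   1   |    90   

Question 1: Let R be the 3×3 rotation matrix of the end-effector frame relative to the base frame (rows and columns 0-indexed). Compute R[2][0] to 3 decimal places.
-0.500

End-effector x-axis (col 0 of R) = (0.1464,0.8536,-0.5000)
R[2][0] = -0.5000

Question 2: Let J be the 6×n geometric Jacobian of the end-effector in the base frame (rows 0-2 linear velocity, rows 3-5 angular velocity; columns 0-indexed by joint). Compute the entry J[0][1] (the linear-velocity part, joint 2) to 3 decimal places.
axis z_1 = (-0.7071,-0.7071,0.0000); lever o_n−o_1 = (-2.4749,-0.7678,-1.2071)
cross product → J_v[:, 1] = (0.8536,-0.8536,-1.2071)
J_ω[:, 1] = z_1
entry J[0][1] = 0.8536

0.854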